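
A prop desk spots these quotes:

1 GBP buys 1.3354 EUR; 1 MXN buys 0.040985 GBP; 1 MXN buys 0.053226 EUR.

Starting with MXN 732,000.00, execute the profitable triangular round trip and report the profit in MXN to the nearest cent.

Profit: MXN 20,702.85

Profitable loop is MXN → GBP → EUR → MXN:
MXN 732,000.00 × 0.040985 = GBP 30,001.02
GBP 30,001.02 × 1.3354 = EUR 40,063.36
EUR 40,063.36 ÷ 0.053226 = MXN 752,702.85
Profit = MXN 752,702.85 − MXN 732,000.00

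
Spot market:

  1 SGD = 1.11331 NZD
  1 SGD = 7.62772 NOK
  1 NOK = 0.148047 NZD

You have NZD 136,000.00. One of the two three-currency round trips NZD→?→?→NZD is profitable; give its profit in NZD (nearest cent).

Profitable loop is NZD → SGD → NOK → NZD:
NZD 136,000.00 ÷ 1.11331 = SGD 122,158.25
SGD 122,158.25 × 7.62772 = NOK 931,788.92
NOK 931,788.92 × 0.148047 = NZD 137,948.55
Profit = NZD 137,948.55 − NZD 136,000.00

Profit: NZD 1,948.55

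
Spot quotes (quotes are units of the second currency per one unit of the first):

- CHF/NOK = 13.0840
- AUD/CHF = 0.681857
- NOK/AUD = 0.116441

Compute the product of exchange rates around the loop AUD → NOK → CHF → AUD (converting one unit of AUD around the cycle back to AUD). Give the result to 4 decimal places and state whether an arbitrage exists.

Around AUD → NOK → CHF → AUD: 1 ÷ 0.116441 ÷ 13.0840 ÷ 0.681857 = 0.962632
Product < 1; profitable direction is AUD → CHF → NOK → AUD.

0.9626 (arbitrage exists)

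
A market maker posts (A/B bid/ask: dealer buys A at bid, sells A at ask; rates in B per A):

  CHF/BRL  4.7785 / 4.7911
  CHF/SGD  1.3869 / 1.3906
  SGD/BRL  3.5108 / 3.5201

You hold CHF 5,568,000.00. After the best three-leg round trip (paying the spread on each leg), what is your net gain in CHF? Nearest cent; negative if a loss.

Net profit: CHF 90,681.22

Best loop CHF → SGD → BRL → CHF:
CHF 5,568,000.00 × 1.3869 (sell CHF at bid) = SGD 7,722,259.20
SGD 7,722,259.20 × 3.5108 (sell SGD at bid) = BRL 27,111,307.60
BRL 27,111,307.60 ÷ 4.7911 (buy CHF at ask) = CHF 5,658,681.22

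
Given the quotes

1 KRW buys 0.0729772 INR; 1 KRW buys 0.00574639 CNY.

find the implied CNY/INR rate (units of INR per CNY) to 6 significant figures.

1 CNY ÷ 0.00574639 = 174.022 KRW
174.022 KRW × 0.0729772 = 12.6997 INR

CNY/INR = 12.6997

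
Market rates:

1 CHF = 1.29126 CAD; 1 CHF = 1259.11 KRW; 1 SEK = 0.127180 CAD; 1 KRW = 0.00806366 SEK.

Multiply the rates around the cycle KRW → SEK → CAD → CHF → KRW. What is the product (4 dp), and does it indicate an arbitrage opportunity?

1.0000 (no arbitrage)

Around KRW → SEK → CAD → CHF → KRW: 1 × 0.00806366 × 0.127180 ÷ 1.29126 × 1259.11 = 1.000002
Product ≈ 1 (deviation 0.000%, within rounding noise).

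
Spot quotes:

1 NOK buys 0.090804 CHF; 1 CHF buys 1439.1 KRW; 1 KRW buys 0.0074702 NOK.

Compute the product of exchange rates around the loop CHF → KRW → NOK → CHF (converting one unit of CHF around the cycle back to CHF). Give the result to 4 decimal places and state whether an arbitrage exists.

Around CHF → KRW → NOK → CHF: 1 × 1439.1 × 0.0074702 × 0.090804 = 0.976176
Product < 1; profitable direction is CHF → NOK → KRW → CHF.

0.9762 (arbitrage exists)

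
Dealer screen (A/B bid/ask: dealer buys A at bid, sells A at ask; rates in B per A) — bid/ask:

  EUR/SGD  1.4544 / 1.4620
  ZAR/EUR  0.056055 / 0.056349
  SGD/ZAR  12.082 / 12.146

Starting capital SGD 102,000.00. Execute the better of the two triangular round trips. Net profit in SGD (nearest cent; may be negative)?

Best loop SGD → EUR → ZAR → SGD:
SGD 102,000.00 ÷ 1.4620 (buy EUR at ask) = EUR 69,767.44
EUR 69,767.44 ÷ 0.056349 (buy ZAR at ask) = ZAR 1,238,130.97
ZAR 1,238,130.97 ÷ 12.146 (buy SGD at ask) = SGD 101,937.34

Net result: SGD -62.66 (no profitable arbitrage after spreads)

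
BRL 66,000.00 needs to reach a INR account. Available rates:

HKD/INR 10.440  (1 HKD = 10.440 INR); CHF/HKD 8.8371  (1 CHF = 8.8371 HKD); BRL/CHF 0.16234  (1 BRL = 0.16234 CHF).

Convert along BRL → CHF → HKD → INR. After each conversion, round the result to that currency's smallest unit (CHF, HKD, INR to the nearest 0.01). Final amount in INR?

INR 988,507.02

BRL 66,000.00 × 0.16234 = CHF 10,714.44
CHF 10,714.44 × 8.8371 = HKD 94,684.58
HKD 94,684.58 × 10.440 = INR 988,507.02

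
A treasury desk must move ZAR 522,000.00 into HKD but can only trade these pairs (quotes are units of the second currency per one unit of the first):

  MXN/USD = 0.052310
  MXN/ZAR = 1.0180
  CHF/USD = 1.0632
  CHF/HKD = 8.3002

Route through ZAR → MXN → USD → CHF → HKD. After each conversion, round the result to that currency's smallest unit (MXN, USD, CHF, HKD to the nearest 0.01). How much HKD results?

HKD 209,402.09

ZAR 522,000.00 ÷ 1.0180 = MXN 512,770.14
MXN 512,770.14 × 0.052310 = USD 26,823.01
USD 26,823.01 ÷ 1.0632 = CHF 25,228.56
CHF 25,228.56 × 8.3002 = HKD 209,402.09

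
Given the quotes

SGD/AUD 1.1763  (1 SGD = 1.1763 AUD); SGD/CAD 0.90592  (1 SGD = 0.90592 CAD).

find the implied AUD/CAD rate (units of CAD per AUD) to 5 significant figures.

1 AUD ÷ 1.1763 = 0.850123 SGD
0.850123 SGD × 0.90592 = 0.770144 CAD

AUD/CAD = 0.77014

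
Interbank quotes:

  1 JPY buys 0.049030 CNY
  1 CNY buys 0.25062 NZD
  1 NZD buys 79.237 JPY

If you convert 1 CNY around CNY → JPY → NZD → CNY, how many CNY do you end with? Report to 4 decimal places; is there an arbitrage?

Around CNY → JPY → NZD → CNY: 1 ÷ 0.049030 ÷ 79.237 ÷ 0.25062 = 1.027057
Product > 1; profitable direction is CNY → JPY → NZD → CNY.

1.0271 (arbitrage exists)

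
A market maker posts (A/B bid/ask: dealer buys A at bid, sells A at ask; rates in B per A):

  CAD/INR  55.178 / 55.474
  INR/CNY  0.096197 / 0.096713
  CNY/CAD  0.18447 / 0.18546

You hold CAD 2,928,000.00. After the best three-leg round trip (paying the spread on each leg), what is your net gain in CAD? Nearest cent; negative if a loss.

Net profit: CAD 14,703.32

Best loop CAD → CNY → INR → CAD:
CAD 2,928,000.00 ÷ 0.18546 (buy CNY at ask) = CNY 15,787,770.95
CNY 15,787,770.95 ÷ 0.096713 (buy INR at ask) = INR 163,243,524.12
INR 163,243,524.12 ÷ 55.474 (buy CAD at ask) = CAD 2,942,703.32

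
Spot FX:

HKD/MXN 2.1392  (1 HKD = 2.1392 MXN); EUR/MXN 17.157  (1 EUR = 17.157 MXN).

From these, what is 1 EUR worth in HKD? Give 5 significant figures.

EUR/HKD = 8.0203

1 EUR × 17.157 = 17.157 MXN
17.157 MXN ÷ 2.1392 = 8.02029 HKD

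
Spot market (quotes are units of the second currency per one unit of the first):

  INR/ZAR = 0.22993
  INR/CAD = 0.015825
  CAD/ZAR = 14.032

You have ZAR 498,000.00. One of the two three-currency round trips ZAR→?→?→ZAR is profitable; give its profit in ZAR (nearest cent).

Profitable loop is ZAR → CAD → INR → ZAR:
ZAR 498,000.00 ÷ 14.032 = CAD 35,490.31
CAD 35,490.31 ÷ 0.015825 = INR 2,242,673.48
INR 2,242,673.48 × 0.22993 = ZAR 515,657.91
Profit = ZAR 515,657.91 − ZAR 498,000.00

Profit: ZAR 17,657.91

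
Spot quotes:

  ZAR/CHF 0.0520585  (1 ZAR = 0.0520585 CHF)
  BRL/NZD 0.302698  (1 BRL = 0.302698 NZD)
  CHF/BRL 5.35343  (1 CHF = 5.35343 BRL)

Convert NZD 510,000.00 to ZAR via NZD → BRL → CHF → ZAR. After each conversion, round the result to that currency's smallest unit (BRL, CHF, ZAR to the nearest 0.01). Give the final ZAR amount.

NZD 510,000.00 ÷ 0.302698 = BRL 1,684,847.60
BRL 1,684,847.60 ÷ 5.35343 = CHF 314,723.01
CHF 314,723.01 ÷ 0.0520585 = ZAR 6,045,564.32

ZAR 6,045,564.32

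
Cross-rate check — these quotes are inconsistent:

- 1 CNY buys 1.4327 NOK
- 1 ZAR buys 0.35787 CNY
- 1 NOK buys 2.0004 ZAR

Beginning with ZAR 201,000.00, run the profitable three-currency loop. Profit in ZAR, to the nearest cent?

Profit: ZAR 5,154.80

Profitable loop is ZAR → CNY → NOK → ZAR:
ZAR 201,000.00 × 0.35787 = CNY 71,931.87
CNY 71,931.87 × 1.4327 = NOK 103,056.79
NOK 103,056.79 × 2.0004 = ZAR 206,154.80
Profit = ZAR 206,154.80 − ZAR 201,000.00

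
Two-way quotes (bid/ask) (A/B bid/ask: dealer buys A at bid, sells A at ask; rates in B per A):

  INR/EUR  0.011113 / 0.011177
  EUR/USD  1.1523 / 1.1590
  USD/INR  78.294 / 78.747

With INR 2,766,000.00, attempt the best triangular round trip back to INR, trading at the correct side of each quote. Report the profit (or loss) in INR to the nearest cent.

Best loop INR → EUR → USD → INR:
INR 2,766,000.00 × 0.011113 (sell INR at bid) = EUR 30,738.56
EUR 30,738.56 × 1.1523 (sell EUR at bid) = USD 35,420.04
USD 35,420.04 × 78.294 (sell USD at bid) = INR 2,773,176.64

Net profit: INR 7,176.64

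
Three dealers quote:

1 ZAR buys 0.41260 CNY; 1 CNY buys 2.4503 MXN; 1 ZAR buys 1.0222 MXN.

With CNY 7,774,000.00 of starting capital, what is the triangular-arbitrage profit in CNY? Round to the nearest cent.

Profit: CNY 86,169.82

Profitable loop is CNY → ZAR → MXN → CNY:
CNY 7,774,000.00 ÷ 0.41260 = ZAR 18,841,492.97
ZAR 18,841,492.97 × 1.0222 = MXN 19,259,774.12
MXN 19,259,774.12 ÷ 2.4503 = CNY 7,860,169.82
Profit = CNY 7,860,169.82 − CNY 7,774,000.00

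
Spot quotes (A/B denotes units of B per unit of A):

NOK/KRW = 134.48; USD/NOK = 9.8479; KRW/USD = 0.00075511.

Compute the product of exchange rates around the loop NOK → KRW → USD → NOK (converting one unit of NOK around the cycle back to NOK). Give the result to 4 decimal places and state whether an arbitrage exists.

Around NOK → KRW → USD → NOK: 1 × 134.48 × 0.00075511 × 9.8479 = 1.000027
Product ≈ 1 (deviation 0.003%, within rounding noise).

1.0000 (no arbitrage)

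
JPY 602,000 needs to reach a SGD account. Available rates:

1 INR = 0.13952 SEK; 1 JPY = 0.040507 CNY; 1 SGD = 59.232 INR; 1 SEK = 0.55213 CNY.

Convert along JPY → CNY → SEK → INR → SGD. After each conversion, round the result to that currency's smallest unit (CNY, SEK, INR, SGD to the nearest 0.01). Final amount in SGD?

SGD 5,344.32

JPY 602,000 × 0.040507 = CNY 24,385.21
CNY 24,385.21 ÷ 0.55213 = SEK 44,165.70
SEK 44,165.70 ÷ 0.13952 = INR 316,554.62
INR 316,554.62 ÷ 59.232 = SGD 5,344.32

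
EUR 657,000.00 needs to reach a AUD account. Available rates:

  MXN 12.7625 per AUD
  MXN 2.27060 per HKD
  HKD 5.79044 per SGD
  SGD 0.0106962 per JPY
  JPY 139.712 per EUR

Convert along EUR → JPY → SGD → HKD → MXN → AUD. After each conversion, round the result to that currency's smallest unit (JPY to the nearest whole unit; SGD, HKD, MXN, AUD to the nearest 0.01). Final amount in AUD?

AUD 1,011,451.44

EUR 657,000.00 × 139.712 = JPY 91,790,784
JPY 91,790,784 × 0.0106962 = SGD 981,812.58
SGD 981,812.58 × 5.79044 = HKD 5,685,126.84
HKD 5,685,126.84 × 2.27060 = MXN 12,908,649.00
MXN 12,908,649.00 ÷ 12.7625 = AUD 1,011,451.44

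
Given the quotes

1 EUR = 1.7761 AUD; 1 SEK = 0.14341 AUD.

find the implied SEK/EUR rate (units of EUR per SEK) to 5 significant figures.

1 SEK × 0.14341 = 0.14341 AUD
0.14341 AUD ÷ 1.7761 = 0.0807443 EUR

SEK/EUR = 0.080744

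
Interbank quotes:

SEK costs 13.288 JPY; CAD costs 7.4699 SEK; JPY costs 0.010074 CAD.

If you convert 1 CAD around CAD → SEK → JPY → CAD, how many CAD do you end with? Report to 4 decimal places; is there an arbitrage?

0.9999 (no arbitrage)

Around CAD → SEK → JPY → CAD: 1 × 7.4699 × 13.288 × 0.010074 = 0.999946
Product ≈ 1 (deviation 0.005%, within rounding noise).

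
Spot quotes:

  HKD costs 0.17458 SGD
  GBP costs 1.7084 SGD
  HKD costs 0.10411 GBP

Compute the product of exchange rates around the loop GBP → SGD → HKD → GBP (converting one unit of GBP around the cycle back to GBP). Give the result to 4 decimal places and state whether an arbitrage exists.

Around GBP → SGD → HKD → GBP: 1 × 1.7084 ÷ 0.17458 × 0.10411 = 1.018797
Product > 1; profitable direction is GBP → SGD → HKD → GBP.

1.0188 (arbitrage exists)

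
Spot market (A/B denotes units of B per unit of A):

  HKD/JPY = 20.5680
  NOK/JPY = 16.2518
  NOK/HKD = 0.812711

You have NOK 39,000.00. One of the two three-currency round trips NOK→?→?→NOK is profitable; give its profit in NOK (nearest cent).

Profit: NOK 1,113.57

Profitable loop is NOK → HKD → JPY → NOK:
NOK 39,000.00 × 0.812711 = HKD 31,695.73
HKD 31,695.73 × 20.5680 = JPY 651,918
JPY 651,918 ÷ 16.2518 = NOK 40,113.57
Profit = NOK 40,113.57 − NOK 39,000.00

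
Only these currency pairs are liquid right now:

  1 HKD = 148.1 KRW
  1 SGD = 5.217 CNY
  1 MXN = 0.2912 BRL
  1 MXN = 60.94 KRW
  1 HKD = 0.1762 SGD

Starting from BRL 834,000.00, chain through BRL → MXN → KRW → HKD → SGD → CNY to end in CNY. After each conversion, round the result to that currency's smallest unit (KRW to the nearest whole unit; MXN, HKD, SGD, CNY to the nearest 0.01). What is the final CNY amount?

BRL 834,000.00 ÷ 0.2912 = MXN 2,864,010.99
MXN 2,864,010.99 × 60.94 = KRW 174,532,830
KRW 174,532,830 ÷ 148.1 = HKD 1,178,479.61
HKD 1,178,479.61 × 0.1762 = SGD 207,648.11
SGD 207,648.11 × 5.217 = CNY 1,083,300.19

CNY 1,083,300.19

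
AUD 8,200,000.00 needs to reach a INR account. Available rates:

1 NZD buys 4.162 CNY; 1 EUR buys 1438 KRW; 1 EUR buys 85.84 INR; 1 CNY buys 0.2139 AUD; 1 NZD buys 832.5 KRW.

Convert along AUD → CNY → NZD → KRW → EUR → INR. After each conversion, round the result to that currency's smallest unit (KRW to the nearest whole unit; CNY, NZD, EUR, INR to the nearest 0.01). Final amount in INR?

INR 457,737,040.17

AUD 8,200,000.00 ÷ 0.2139 = CNY 38,335,670.87
CNY 38,335,670.87 ÷ 4.162 = NZD 9,210,877.19
NZD 9,210,877.19 × 832.5 = KRW 7,668,055,261
KRW 7,668,055,261 ÷ 1438 = EUR 5,332,444.55
EUR 5,332,444.55 × 85.84 = INR 457,737,040.17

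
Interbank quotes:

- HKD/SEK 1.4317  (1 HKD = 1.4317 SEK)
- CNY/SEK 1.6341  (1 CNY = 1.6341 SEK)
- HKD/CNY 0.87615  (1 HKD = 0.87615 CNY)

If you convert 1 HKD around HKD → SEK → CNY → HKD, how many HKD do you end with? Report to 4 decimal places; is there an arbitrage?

1.0000 (no arbitrage)

Around HKD → SEK → CNY → HKD: 1 × 1.4317 ÷ 1.6341 ÷ 0.87615 = 0.999988
Product ≈ 1 (deviation 0.001%, within rounding noise).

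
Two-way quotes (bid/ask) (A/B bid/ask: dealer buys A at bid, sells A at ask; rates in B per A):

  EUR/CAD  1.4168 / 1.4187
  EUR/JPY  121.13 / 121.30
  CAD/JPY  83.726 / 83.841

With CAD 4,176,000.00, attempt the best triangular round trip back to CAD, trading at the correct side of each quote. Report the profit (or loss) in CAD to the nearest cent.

Net profit: CAD 76,704.32

Best loop CAD → EUR → JPY → CAD:
CAD 4,176,000.00 ÷ 1.4187 (buy EUR at ask) = EUR 2,943,539.86
EUR 2,943,539.86 × 121.13 (sell EUR at bid) = JPY 356,550,983
JPY 356,550,983 ÷ 83.841 (buy CAD at ask) = CAD 4,252,704.32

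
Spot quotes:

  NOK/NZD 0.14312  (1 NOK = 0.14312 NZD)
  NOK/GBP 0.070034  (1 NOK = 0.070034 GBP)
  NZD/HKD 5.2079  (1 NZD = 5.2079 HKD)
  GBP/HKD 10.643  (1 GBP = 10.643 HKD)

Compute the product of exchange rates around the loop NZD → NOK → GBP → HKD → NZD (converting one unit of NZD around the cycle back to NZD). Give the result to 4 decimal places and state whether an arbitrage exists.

Around NZD → NOK → GBP → HKD → NZD: 1 ÷ 0.14312 × 0.070034 × 10.643 ÷ 5.2079 = 1.000023
Product ≈ 1 (deviation 0.002%, within rounding noise).

1.0000 (no arbitrage)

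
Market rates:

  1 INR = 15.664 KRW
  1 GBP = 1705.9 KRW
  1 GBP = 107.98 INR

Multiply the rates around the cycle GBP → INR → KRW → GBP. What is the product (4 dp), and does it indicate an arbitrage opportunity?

Around GBP → INR → KRW → GBP: 1 × 107.98 × 15.664 ÷ 1705.9 = 0.991499
Product < 1; profitable direction is GBP → KRW → INR → GBP.

0.9915 (arbitrage exists)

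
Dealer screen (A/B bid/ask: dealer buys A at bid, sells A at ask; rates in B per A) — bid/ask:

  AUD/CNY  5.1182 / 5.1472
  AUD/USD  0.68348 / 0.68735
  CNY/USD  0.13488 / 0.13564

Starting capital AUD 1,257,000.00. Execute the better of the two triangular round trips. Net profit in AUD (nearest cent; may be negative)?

Best loop AUD → CNY → USD → AUD:
AUD 1,257,000.00 × 5.1182 (sell AUD at bid) = CNY 6,433,577.40
CNY 6,433,577.40 × 0.13488 (sell CNY at bid) = USD 867,760.92
USD 867,760.92 ÷ 0.68735 (buy AUD at ask) = AUD 1,262,473.15

Net profit: AUD 5,473.15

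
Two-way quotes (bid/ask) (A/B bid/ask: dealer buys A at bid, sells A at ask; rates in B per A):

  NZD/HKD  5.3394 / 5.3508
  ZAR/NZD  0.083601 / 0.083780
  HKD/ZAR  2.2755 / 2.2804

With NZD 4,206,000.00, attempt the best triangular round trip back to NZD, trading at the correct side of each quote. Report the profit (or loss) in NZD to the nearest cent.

Best loop NZD → HKD → ZAR → NZD:
NZD 4,206,000.00 × 5.3394 (sell NZD at bid) = HKD 22,457,516.40
HKD 22,457,516.40 × 2.2755 (sell HKD at bid) = ZAR 51,102,078.57
ZAR 51,102,078.57 × 0.083601 (sell ZAR at bid) = NZD 4,272,184.87

Net profit: NZD 66,184.87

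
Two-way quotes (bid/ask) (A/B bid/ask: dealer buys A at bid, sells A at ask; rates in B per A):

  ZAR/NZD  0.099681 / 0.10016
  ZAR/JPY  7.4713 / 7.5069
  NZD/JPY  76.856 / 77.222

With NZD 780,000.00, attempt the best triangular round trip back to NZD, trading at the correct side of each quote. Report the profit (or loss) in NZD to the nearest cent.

Best loop NZD → JPY → ZAR → NZD:
NZD 780,000.00 × 76.856 (sell NZD at bid) = JPY 59,947,680
JPY 59,947,680 ÷ 7.5069 (buy ZAR at ask) = ZAR 7,985,677.18
ZAR 7,985,677.18 × 0.099681 (sell ZAR at bid) = NZD 796,020.29

Net profit: NZD 16,020.29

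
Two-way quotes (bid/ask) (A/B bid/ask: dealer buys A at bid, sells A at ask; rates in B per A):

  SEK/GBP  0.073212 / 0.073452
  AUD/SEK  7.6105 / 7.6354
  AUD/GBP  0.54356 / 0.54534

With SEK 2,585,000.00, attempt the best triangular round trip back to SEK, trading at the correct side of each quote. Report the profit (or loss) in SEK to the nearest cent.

Net profit: SEK 56,123.17

Best loop SEK → GBP → AUD → SEK:
SEK 2,585,000.00 × 0.073212 (sell SEK at bid) = GBP 189,253.02
GBP 189,253.02 ÷ 0.54534 (buy AUD at ask) = AUD 347,036.75
AUD 347,036.75 × 7.6105 (sell AUD at bid) = SEK 2,641,123.17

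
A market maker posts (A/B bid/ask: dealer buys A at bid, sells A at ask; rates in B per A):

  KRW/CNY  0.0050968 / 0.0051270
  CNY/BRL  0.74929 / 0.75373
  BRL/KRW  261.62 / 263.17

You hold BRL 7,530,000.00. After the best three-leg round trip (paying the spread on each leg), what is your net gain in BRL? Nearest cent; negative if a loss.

Net result: BRL -6,612.24 (no profitable arbitrage after spreads)

Best loop BRL → KRW → CNY → BRL:
BRL 7,530,000.00 × 261.62 (sell BRL at bid) = KRW 1,969,998,600
KRW 1,969,998,600 × 0.0050968 (sell KRW at bid) = CNY 10,040,688.86
CNY 10,040,688.86 × 0.74929 (sell CNY at bid) = BRL 7,523,387.76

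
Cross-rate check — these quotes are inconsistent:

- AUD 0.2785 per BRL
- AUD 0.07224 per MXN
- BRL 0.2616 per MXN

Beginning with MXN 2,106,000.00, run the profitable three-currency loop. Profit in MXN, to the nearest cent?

Profit: MXN 17,946.48

Profitable loop is MXN → BRL → AUD → MXN:
MXN 2,106,000.00 × 0.2616 = BRL 550,929.60
BRL 550,929.60 × 0.2785 = AUD 153,433.89
AUD 153,433.89 ÷ 0.07224 = MXN 2,123,946.48
Profit = MXN 2,123,946.48 − MXN 2,106,000.00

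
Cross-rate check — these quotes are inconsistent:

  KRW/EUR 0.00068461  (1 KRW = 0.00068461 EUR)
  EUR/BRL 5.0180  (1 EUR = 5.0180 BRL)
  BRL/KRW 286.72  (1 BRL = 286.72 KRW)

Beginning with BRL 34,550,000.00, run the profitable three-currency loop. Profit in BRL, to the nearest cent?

Profitable loop is BRL → EUR → KRW → BRL:
BRL 34,550,000.00 ÷ 5.0180 = EUR 6,885,213.23
EUR 6,885,213.23 ÷ 0.00068461 = KRW 10,057,132,137
KRW 10,057,132,137 ÷ 286.72 = BRL 35,076,493.22
Profit = BRL 35,076,493.22 − BRL 34,550,000.00

Profit: BRL 526,493.22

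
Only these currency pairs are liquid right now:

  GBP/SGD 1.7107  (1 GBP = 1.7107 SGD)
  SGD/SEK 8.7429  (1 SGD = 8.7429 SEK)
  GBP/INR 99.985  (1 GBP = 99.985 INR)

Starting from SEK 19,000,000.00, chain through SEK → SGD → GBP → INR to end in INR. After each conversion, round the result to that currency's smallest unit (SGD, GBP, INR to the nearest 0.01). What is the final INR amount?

SEK 19,000,000.00 ÷ 8.7429 = SGD 2,173,191.96
SGD 2,173,191.96 ÷ 1.7107 = GBP 1,270,352.46
GBP 1,270,352.46 × 99.985 = INR 127,016,190.71

INR 127,016,190.71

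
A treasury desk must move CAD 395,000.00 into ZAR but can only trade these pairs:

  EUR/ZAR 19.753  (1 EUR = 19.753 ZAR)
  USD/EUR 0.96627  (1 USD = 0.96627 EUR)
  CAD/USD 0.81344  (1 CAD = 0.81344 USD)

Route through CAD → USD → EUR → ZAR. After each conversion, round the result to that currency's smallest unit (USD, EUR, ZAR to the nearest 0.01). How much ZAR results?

CAD 395,000.00 × 0.81344 = USD 321,308.80
USD 321,308.80 × 0.96627 = EUR 310,471.05
EUR 310,471.05 × 19.753 = ZAR 6,132,734.65

ZAR 6,132,734.65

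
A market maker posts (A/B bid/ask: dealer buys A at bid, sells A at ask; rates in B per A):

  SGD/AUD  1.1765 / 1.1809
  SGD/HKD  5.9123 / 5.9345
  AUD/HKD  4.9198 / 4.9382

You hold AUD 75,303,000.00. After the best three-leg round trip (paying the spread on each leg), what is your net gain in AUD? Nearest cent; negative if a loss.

Net profit: AUD 1,043,115.23

Best loop AUD → SGD → HKD → AUD:
AUD 75,303,000.00 ÷ 1.1809 (buy SGD at ask) = SGD 63,767,465.49
SGD 63,767,465.49 × 5.9123 (sell SGD at bid) = HKD 377,012,386.23
HKD 377,012,386.23 ÷ 4.9382 (buy AUD at ask) = AUD 76,346,115.23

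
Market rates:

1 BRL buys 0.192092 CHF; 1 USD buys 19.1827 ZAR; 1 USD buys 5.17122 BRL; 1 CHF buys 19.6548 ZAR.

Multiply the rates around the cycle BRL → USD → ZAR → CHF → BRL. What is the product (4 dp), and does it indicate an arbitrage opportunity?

0.9825 (arbitrage exists)

Around BRL → USD → ZAR → CHF → BRL: 1 ÷ 5.17122 × 19.1827 ÷ 19.6548 ÷ 0.192092 = 0.982514
Product < 1; profitable direction is BRL → CHF → ZAR → USD → BRL.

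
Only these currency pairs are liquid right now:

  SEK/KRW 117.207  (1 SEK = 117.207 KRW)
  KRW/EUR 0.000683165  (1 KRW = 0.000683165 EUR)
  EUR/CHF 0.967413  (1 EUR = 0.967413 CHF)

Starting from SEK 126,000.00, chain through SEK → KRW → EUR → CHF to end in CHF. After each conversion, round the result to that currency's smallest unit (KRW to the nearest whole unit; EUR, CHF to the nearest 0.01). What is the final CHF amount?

SEK 126,000.00 × 117.207 = KRW 14,768,082
KRW 14,768,082 × 0.000683165 = EUR 10,089.04
EUR 10,089.04 × 0.967413 = CHF 9,760.27

CHF 9,760.27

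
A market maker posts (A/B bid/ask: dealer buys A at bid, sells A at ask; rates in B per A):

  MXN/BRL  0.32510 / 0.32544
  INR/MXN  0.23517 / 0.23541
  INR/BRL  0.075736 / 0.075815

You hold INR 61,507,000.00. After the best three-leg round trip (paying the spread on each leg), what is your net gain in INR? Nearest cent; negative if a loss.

Best loop INR → MXN → BRL → INR:
INR 61,507,000.00 × 0.23517 (sell INR at bid) = MXN 14,464,601.19
MXN 14,464,601.19 × 0.32510 (sell MXN at bid) = BRL 4,702,441.85
BRL 4,702,441.85 ÷ 0.075815 (buy INR at ask) = INR 62,025,217.26

Net profit: INR 518,217.26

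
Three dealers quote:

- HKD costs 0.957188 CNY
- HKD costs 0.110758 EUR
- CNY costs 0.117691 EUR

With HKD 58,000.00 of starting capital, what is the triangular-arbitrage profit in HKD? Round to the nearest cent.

Profit: HKD 992.04

Profitable loop is HKD → CNY → EUR → HKD:
HKD 58,000.00 × 0.957188 = CNY 55,516.90
CNY 55,516.90 × 0.117691 = EUR 6,533.84
EUR 6,533.84 ÷ 0.110758 = HKD 58,992.04
Profit = HKD 58,992.04 − HKD 58,000.00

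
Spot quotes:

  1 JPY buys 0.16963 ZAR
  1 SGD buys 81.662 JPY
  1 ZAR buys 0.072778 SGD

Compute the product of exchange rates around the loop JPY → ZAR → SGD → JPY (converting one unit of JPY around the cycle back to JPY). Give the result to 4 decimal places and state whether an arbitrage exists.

1.0081 (arbitrage exists)

Around JPY → ZAR → SGD → JPY: 1 × 0.16963 × 0.072778 × 81.662 = 1.008145
Product > 1; profitable direction is JPY → ZAR → SGD → JPY.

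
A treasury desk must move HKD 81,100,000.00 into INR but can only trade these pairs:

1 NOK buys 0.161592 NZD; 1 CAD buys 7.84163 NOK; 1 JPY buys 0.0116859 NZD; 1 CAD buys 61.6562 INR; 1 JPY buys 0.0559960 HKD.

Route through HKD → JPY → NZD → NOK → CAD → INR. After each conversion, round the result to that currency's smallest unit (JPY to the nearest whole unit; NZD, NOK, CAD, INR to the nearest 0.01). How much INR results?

HKD 81,100,000.00 ÷ 0.0559960 = JPY 1,448,317,737
JPY 1,448,317,737 × 0.0116859 = NZD 16,924,896.24
NZD 16,924,896.24 ÷ 0.161592 = NOK 104,738,453.88
NOK 104,738,453.88 ÷ 7.84163 = CAD 13,356,719.70
CAD 13,356,719.70 × 61.6562 = INR 823,524,581.17

INR 823,524,581.17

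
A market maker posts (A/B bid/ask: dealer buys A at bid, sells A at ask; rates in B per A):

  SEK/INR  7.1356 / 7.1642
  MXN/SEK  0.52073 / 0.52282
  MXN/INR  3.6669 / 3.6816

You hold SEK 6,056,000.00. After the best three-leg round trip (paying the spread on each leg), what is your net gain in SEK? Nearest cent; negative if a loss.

Net profit: SEK 56,126.88

Best loop SEK → INR → MXN → SEK:
SEK 6,056,000.00 × 7.1356 (sell SEK at bid) = INR 43,213,193.60
INR 43,213,193.60 ÷ 3.6816 (buy MXN at ask) = MXN 11,737,612.34
MXN 11,737,612.34 × 0.52073 (sell MXN at bid) = SEK 6,112,126.88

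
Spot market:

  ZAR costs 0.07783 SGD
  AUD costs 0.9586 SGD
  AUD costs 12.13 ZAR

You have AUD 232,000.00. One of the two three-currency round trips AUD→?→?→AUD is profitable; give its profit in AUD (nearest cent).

Profitable loop is AUD → SGD → ZAR → AUD:
AUD 232,000.00 × 0.9586 = SGD 222,395.20
SGD 222,395.20 ÷ 0.07783 = ZAR 2,857,448.28
ZAR 2,857,448.28 ÷ 12.13 = AUD 235,568.70
Profit = AUD 235,568.70 − AUD 232,000.00

Profit: AUD 3,568.70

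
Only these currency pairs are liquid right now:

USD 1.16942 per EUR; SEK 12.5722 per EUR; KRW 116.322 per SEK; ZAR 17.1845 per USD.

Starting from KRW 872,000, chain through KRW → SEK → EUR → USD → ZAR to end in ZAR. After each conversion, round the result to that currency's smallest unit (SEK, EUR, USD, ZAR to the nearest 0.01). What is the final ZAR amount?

ZAR 11,982.58

KRW 872,000 ÷ 116.322 = SEK 7,496.43
SEK 7,496.43 ÷ 12.5722 = EUR 596.27
EUR 596.27 × 1.16942 = USD 697.29
USD 697.29 × 17.1845 = ZAR 11,982.58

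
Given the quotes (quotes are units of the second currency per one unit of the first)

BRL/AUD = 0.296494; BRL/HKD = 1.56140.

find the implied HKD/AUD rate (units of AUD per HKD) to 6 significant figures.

1 HKD ÷ 1.56140 = 0.640451 BRL
0.640451 BRL × 0.296494 = 0.18989 AUD

HKD/AUD = 0.189890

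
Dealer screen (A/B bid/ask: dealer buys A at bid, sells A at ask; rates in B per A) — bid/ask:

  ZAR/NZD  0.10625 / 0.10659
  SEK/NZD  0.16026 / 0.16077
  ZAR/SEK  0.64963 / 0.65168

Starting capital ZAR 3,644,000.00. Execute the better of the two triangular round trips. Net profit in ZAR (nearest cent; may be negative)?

Net profit: ZAR 51,454.87

Best loop ZAR → NZD → SEK → ZAR:
ZAR 3,644,000.00 × 0.10625 (sell ZAR at bid) = NZD 387,175.00
NZD 387,175.00 ÷ 0.16077 (buy SEK at ask) = SEK 2,408,254.03
SEK 2,408,254.03 ÷ 0.65168 (buy ZAR at ask) = ZAR 3,695,454.87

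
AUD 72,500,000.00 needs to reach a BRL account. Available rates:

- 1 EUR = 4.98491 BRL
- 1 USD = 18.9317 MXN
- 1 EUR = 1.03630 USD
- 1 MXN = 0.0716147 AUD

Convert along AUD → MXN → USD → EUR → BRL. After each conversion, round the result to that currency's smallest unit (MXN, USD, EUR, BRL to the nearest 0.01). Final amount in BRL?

BRL 257,227,880.60

AUD 72,500,000.00 ÷ 0.0716147 = MXN 1,012,361,987.13
MXN 1,012,361,987.13 ÷ 18.9317 = USD 53,474,436.38
USD 53,474,436.38 ÷ 1.03630 = EUR 51,601,308.87
EUR 51,601,308.87 × 4.98491 = BRL 257,227,880.60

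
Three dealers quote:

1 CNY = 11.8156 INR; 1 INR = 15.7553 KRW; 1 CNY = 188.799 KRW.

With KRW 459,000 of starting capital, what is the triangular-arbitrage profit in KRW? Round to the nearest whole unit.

Profit: KRW 6,511

Profitable loop is KRW → INR → CNY → KRW:
KRW 459,000 ÷ 15.7553 = INR 29,133.05
INR 29,133.05 ÷ 11.8156 = CNY 2,465.64
CNY 2,465.64 × 188.799 = KRW 465,511
Profit = KRW 465,511 − KRW 459,000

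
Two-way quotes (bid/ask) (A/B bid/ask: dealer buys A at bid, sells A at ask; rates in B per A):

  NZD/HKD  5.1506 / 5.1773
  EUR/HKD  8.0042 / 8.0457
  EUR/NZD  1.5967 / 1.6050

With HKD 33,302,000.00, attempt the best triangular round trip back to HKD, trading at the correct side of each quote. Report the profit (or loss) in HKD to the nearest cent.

Best loop HKD → EUR → NZD → HKD:
HKD 33,302,000.00 ÷ 8.0457 (buy EUR at ask) = EUR 4,139,105.36
EUR 4,139,105.36 × 1.5967 (sell EUR at bid) = NZD 6,608,909.53
NZD 6,608,909.53 × 5.1506 (sell NZD at bid) = HKD 34,039,849.42

Net profit: HKD 737,849.42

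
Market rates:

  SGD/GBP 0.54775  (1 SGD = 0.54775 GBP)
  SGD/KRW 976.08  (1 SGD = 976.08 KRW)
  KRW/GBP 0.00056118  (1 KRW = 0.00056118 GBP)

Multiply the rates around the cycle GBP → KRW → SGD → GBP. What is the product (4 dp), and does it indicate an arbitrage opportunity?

1.0000 (no arbitrage)

Around GBP → KRW → SGD → GBP: 1 ÷ 0.00056118 ÷ 976.08 × 0.54775 = 0.999988
Product ≈ 1 (deviation 0.001%, within rounding noise).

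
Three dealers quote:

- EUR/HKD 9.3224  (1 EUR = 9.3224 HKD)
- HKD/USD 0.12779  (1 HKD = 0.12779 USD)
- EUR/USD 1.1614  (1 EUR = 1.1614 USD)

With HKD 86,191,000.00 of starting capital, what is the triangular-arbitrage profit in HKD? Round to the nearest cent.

Profitable loop is HKD → USD → EUR → HKD:
HKD 86,191,000.00 × 0.12779 = USD 11,014,347.89
USD 11,014,347.89 ÷ 1.1614 = EUR 9,483,681.67
EUR 9,483,681.67 × 9.3224 = HKD 88,410,673.99
Profit = HKD 88,410,673.99 − HKD 86,191,000.00

Profit: HKD 2,219,673.99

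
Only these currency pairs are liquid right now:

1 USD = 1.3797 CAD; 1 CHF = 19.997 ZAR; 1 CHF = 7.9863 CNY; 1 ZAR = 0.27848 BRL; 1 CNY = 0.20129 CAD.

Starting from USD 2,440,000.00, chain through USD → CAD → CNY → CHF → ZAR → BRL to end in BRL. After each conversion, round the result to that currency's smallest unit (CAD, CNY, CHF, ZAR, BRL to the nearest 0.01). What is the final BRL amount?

BRL 11,661,798.34

USD 2,440,000.00 × 1.3797 = CAD 3,366,468.00
CAD 3,366,468.00 ÷ 0.20129 = CNY 16,724,467.19
CNY 16,724,467.19 ÷ 7.9863 = CHF 2,094,144.62
CHF 2,094,144.62 × 19.997 = ZAR 41,876,609.97
ZAR 41,876,609.97 × 0.27848 = BRL 11,661,798.34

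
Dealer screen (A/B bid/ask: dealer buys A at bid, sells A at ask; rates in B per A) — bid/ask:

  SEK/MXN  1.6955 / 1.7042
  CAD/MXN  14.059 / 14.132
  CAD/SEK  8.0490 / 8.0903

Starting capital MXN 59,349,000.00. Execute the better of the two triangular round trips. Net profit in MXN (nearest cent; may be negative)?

Net profit: MXN 1,168,732.80

Best loop MXN → SEK → CAD → MXN:
MXN 59,349,000.00 ÷ 1.7042 (buy SEK at ask) = SEK 34,825,137.89
SEK 34,825,137.89 ÷ 8.0903 (buy CAD at ask) = CAD 4,304,554.58
CAD 4,304,554.58 × 14.059 (sell CAD at bid) = MXN 60,517,732.80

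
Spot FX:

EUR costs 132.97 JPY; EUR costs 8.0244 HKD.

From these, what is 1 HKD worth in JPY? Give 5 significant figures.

1 HKD ÷ 8.0244 = 0.12462 EUR
0.12462 EUR × 132.97 = 16.5707 JPY

HKD/JPY = 16.571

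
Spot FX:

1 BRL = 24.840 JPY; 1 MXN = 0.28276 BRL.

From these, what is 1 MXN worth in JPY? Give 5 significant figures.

MXN/JPY = 7.0238

1 MXN × 0.28276 = 0.28276 BRL
0.28276 BRL × 24.840 = 7.02376 JPY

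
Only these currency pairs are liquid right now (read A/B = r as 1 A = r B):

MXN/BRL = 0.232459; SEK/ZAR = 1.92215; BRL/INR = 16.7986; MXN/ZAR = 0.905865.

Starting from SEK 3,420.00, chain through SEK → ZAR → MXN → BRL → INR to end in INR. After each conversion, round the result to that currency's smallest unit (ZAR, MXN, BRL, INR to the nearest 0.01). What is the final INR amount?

SEK 3,420.00 × 1.92215 = ZAR 6,573.75
ZAR 6,573.75 ÷ 0.905865 = MXN 7,256.88
MXN 7,256.88 × 0.232459 = BRL 1,686.93
BRL 1,686.93 × 16.7986 = INR 28,338.06

INR 28,338.06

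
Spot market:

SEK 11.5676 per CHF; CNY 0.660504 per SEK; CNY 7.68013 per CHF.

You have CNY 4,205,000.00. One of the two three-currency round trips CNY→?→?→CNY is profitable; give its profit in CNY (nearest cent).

Profitable loop is CNY → SEK → CHF → CNY:
CNY 4,205,000.00 ÷ 0.660504 = SEK 6,366,350.54
SEK 6,366,350.54 ÷ 11.5676 = CHF 550,360.54
CHF 550,360.54 × 7.68013 = CNY 4,226,840.47
Profit = CNY 4,226,840.47 − CNY 4,205,000.00

Profit: CNY 21,840.47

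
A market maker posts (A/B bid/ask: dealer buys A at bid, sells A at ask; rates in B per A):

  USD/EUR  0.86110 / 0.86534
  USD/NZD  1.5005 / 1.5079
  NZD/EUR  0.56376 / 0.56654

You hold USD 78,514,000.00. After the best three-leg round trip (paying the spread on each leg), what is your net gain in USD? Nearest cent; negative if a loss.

Best loop USD → EUR → NZD → USD:
USD 78,514,000.00 × 0.86110 (sell USD at bid) = EUR 67,608,405.40
EUR 67,608,405.40 ÷ 0.56654 (buy NZD at ask) = NZD 119,335,625.73
NZD 119,335,625.73 ÷ 1.5079 (buy USD at ask) = USD 79,140,278.35

Net profit: USD 626,278.35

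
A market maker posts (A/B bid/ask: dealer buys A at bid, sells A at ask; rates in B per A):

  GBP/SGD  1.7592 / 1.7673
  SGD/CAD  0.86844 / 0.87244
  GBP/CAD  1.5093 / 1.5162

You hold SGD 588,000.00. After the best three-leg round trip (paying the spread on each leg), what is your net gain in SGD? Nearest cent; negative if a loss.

Best loop SGD → CAD → GBP → SGD:
SGD 588,000.00 × 0.86844 (sell SGD at bid) = CAD 510,642.72
CAD 510,642.72 ÷ 1.5162 (buy GBP at ask) = GBP 336,791.14
GBP 336,791.14 × 1.7592 (sell GBP at bid) = SGD 592,482.97

Net profit: SGD 4,482.97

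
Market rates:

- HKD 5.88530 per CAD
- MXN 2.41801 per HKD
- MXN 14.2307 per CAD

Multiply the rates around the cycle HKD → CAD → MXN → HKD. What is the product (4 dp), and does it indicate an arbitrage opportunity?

Around HKD → CAD → MXN → HKD: 1 ÷ 5.88530 × 14.2307 ÷ 2.41801 = 0.999999
Product ≈ 1 (deviation 0.000%, within rounding noise).

1.0000 (no arbitrage)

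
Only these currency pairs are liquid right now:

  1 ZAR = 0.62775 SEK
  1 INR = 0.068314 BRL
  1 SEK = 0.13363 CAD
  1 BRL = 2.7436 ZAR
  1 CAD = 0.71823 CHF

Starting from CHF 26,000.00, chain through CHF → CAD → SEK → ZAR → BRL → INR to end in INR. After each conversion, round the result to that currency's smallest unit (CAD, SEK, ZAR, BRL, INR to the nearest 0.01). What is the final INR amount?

CHF 26,000.00 ÷ 0.71823 = CAD 36,200.10
CAD 36,200.10 ÷ 0.13363 = SEK 270,898.00
SEK 270,898.00 ÷ 0.62775 = ZAR 431,538.03
ZAR 431,538.03 ÷ 2.7436 = BRL 157,288.97
BRL 157,288.97 ÷ 0.068314 = INR 2,302,441.23

INR 2,302,441.23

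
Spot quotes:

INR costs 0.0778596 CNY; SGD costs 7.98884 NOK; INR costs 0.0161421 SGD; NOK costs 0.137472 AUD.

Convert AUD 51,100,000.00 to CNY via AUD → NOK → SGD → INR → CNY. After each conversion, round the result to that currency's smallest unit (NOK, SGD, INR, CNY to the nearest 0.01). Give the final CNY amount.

AUD 51,100,000.00 ÷ 0.137472 = NOK 371,712,057.73
NOK 371,712,057.73 ÷ 7.98884 = SGD 46,528,915.05
SGD 46,528,915.05 ÷ 0.0161421 = INR 2,882,457,366.14
INR 2,882,457,366.14 × 0.0778596 = CNY 224,426,977.54

CNY 224,426,977.54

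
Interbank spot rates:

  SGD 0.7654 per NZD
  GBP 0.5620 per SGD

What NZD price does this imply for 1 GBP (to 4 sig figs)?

1 GBP ÷ 0.5620 = 1.77936 SGD
1.77936 SGD ÷ 0.7654 = 2.32474 NZD

GBP/NZD = 2.325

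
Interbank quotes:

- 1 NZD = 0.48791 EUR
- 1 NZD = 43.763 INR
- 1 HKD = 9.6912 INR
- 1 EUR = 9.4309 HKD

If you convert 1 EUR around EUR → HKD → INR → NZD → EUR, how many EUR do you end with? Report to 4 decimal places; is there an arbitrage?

Around EUR → HKD → INR → NZD → EUR: 1 × 9.4309 × 9.6912 ÷ 43.763 × 0.48791 = 1.018975
Product > 1; profitable direction is EUR → HKD → INR → NZD → EUR.

1.0190 (arbitrage exists)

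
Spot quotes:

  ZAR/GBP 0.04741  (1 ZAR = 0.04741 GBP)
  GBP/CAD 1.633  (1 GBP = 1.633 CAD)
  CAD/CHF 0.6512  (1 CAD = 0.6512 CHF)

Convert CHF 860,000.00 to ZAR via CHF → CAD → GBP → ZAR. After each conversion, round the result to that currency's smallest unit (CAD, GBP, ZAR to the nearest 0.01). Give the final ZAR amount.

CHF 860,000.00 ÷ 0.6512 = CAD 1,320,638.82
CAD 1,320,638.82 ÷ 1.633 = GBP 808,719.42
GBP 808,719.42 ÷ 0.04741 = ZAR 17,057,992.41

ZAR 17,057,992.41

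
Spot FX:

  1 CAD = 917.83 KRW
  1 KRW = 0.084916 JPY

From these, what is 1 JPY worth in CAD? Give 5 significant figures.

1 JPY ÷ 0.084916 = 11.7763 KRW
11.7763 KRW ÷ 917.83 = 0.0128306 CAD

JPY/CAD = 0.012831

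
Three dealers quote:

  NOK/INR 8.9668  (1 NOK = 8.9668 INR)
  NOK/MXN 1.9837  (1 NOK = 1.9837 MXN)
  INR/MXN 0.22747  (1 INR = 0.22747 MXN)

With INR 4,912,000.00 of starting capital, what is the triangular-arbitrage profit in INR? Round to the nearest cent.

Profitable loop is INR → MXN → NOK → INR:
INR 4,912,000.00 × 0.22747 = MXN 1,117,332.64
MXN 1,117,332.64 ÷ 1.9837 = NOK 563,256.86
NOK 563,256.86 × 8.9668 = INR 5,050,611.64
Profit = INR 5,050,611.64 − INR 4,912,000.00

Profit: INR 138,611.64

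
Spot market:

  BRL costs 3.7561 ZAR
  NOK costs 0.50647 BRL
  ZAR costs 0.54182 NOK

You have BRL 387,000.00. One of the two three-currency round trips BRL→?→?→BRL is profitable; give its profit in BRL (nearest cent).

Profitable loop is BRL → ZAR → NOK → BRL:
BRL 387,000.00 × 3.7561 = ZAR 1,453,610.70
ZAR 1,453,610.70 × 0.54182 = NOK 787,595.35
NOK 787,595.35 × 0.50647 = BRL 398,893.42
Profit = BRL 398,893.42 − BRL 387,000.00

Profit: BRL 11,893.42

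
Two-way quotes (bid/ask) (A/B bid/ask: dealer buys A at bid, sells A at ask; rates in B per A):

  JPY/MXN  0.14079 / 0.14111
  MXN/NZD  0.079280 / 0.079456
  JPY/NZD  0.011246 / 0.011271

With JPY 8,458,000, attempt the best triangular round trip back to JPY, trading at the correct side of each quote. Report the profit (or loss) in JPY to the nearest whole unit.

Best loop JPY → NZD → MXN → JPY:
JPY 8,458,000 × 0.011246 (sell JPY at bid) = NZD 95,118.67
NZD 95,118.67 ÷ 0.079456 (buy MXN at ask) = MXN 1,197,123.79
MXN 1,197,123.79 ÷ 0.14111 (buy JPY at ask) = JPY 8,483,621

Net profit: JPY 25,621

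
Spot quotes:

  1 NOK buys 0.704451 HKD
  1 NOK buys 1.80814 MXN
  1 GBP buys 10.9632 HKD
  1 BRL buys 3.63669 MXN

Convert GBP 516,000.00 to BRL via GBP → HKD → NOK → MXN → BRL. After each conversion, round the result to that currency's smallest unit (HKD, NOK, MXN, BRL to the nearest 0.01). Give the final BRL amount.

GBP 516,000.00 × 10.9632 = HKD 5,657,011.20
HKD 5,657,011.20 ÷ 0.704451 = NOK 8,030,382.81
NOK 8,030,382.81 × 1.80814 = MXN 14,520,056.37
MXN 14,520,056.37 ÷ 3.63669 = BRL 3,992,657.16

BRL 3,992,657.16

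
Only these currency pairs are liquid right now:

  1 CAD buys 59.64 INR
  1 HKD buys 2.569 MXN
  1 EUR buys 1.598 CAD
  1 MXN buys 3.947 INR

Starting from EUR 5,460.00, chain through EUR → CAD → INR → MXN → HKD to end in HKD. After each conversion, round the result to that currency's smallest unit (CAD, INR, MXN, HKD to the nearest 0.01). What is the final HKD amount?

EUR 5,460.00 × 1.598 = CAD 8,725.08
CAD 8,725.08 × 59.64 = INR 520,363.77
INR 520,363.77 ÷ 3.947 = MXN 131,837.79
MXN 131,837.79 ÷ 2.569 = HKD 51,318.72

HKD 51,318.72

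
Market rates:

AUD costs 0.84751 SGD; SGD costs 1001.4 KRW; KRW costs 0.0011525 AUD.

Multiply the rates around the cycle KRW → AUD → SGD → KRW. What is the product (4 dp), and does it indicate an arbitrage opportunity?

0.9781 (arbitrage exists)

Around KRW → AUD → SGD → KRW: 1 × 0.0011525 × 0.84751 × 1001.4 = 0.978123
Product < 1; profitable direction is KRW → SGD → AUD → KRW.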